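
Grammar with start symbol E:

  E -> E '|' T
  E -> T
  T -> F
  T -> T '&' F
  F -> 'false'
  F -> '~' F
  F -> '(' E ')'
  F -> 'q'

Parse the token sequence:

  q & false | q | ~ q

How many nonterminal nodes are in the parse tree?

12

[E [E [E [T [T [F q]] & [F false]]] | [T [F q]]] | [T [F ~ [F q]]]]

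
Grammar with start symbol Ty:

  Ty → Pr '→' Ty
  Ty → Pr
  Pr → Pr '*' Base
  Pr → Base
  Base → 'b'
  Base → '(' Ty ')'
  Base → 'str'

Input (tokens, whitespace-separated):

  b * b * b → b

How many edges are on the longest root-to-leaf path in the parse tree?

[Ty [Pr [Pr [Pr [Base b]] * [Base b]] * [Base b]] → [Ty [Pr [Base b]]]]

5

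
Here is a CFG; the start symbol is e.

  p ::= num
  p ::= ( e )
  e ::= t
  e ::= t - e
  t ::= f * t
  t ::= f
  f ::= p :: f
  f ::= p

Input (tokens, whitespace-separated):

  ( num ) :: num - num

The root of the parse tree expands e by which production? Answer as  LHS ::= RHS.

[e [t [f [p ( [e [t [f [p num]]]] )] :: [f [p num]]]] - [e [t [f [p num]]]]]

e ::= t - e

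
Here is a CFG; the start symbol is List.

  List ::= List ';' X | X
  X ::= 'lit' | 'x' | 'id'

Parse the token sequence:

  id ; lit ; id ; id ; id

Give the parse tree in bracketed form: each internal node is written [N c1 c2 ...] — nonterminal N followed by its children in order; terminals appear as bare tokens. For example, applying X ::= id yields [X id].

List
List ; X
List ; X ; X
List ; X ; X ; X
List ; X ; X ; X ; X
X ; X ; X ; X ; X
id ; X ; X ; X ; X
id ; lit ; X ; X ; X
id ; lit ; id ; X ; X
id ; lit ; id ; id ; X
id ; lit ; id ; id ; id

[List [List [List [List [List [X id]] ; [X lit]] ; [X id]] ; [X id]] ; [X id]]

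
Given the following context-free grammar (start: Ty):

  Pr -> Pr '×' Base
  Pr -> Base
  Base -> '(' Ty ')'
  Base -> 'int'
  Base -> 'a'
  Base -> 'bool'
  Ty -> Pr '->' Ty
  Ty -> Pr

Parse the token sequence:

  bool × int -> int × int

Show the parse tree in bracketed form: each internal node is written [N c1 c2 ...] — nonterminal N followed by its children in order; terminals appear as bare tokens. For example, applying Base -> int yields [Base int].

[Ty [Pr [Pr [Base bool]] × [Base int]] -> [Ty [Pr [Pr [Base int]] × [Base int]]]]

Ty
Pr -> Ty
Pr × Base -> Ty
Base × Base -> Ty
bool × Base -> Ty
bool × int -> Ty
bool × int -> Pr
bool × int -> Pr × Base
bool × int -> Base × Base
bool × int -> int × Base
bool × int -> int × int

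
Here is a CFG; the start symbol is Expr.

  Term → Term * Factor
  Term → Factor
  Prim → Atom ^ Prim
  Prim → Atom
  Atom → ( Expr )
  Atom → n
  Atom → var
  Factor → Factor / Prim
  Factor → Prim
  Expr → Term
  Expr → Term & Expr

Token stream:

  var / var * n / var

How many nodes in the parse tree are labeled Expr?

1

[Expr [Term [Term [Factor [Factor [Prim [Atom var]]] / [Prim [Atom var]]]] * [Factor [Factor [Prim [Atom n]]] / [Prim [Atom var]]]]]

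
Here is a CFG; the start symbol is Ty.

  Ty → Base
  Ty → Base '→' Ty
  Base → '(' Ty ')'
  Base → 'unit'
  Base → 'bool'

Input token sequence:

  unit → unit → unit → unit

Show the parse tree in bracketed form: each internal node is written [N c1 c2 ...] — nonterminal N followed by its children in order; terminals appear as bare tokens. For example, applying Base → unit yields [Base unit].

[Ty [Base unit] → [Ty [Base unit] → [Ty [Base unit] → [Ty [Base unit]]]]]

Ty
Base → Ty
unit → Ty
unit → Base → Ty
unit → unit → Ty
unit → unit → Base → Ty
unit → unit → unit → Ty
unit → unit → unit → Base
unit → unit → unit → unit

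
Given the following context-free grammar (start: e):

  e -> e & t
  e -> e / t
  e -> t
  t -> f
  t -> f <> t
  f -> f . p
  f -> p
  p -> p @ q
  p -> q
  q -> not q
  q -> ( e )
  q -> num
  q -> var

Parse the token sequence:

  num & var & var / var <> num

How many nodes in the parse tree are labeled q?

[e [e [e [e [t [f [p [q num]]]]] & [t [f [p [q var]]]]] & [t [f [p [q var]]]]] / [t [f [p [q var]]] <> [t [f [p [q num]]]]]]

5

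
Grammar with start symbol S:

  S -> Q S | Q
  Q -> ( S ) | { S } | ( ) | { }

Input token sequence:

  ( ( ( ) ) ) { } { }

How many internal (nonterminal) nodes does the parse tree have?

[S [Q ( [S [Q ( [S [Q ( )]] )]] )] [S [Q { }] [S [Q { }]]]]

10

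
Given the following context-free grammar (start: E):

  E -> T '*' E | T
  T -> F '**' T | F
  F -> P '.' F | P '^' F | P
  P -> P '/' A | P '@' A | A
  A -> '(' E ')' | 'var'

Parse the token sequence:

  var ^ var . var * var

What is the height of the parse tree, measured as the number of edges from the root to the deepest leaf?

[E [T [F [P [A var]] ^ [F [P [A var]] . [F [P [A var]]]]]] * [E [T [F [P [A var]]]]]]

7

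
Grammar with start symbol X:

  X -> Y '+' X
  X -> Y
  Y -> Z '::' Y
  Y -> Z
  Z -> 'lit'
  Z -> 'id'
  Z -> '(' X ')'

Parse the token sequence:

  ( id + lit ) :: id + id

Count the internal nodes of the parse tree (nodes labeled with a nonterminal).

[X [Y [Z ( [X [Y [Z id]] + [X [Y [Z lit]]]] )] :: [Y [Z id]]] + [X [Y [Z id]]]]

14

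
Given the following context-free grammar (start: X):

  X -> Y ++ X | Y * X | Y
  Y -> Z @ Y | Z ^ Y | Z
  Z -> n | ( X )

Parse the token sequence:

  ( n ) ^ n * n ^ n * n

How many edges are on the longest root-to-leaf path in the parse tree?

6

[X [Y [Z ( [X [Y [Z n]]] )] ^ [Y [Z n]]] * [X [Y [Z n] ^ [Y [Z n]]] * [X [Y [Z n]]]]]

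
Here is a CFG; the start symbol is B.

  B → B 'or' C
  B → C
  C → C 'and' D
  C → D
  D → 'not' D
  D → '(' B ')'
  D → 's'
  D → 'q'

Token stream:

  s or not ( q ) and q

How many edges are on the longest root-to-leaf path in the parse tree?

[B [B [C [D s]]] or [C [C [D not [D ( [B [C [D q]]] )]]] and [D q]]]

8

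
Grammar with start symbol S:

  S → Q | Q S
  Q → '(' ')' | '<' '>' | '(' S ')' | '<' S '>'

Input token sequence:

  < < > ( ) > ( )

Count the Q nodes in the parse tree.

[S [Q < [S [Q < >] [S [Q ( )]]] >] [S [Q ( )]]]

4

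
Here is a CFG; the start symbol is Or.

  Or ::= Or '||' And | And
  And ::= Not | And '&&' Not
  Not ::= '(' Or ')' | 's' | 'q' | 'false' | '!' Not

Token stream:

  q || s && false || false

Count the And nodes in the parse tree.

4

[Or [Or [Or [And [Not q]]] || [And [And [Not s]] && [Not false]]] || [And [Not false]]]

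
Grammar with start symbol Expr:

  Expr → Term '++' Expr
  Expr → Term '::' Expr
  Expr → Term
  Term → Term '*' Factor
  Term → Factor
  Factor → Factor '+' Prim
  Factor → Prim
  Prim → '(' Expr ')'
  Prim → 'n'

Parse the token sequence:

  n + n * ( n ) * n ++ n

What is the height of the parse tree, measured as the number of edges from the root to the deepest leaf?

9

[Expr [Term [Term [Term [Factor [Factor [Prim n]] + [Prim n]]] * [Factor [Prim ( [Expr [Term [Factor [Prim n]]]] )]]] * [Factor [Prim n]]] ++ [Expr [Term [Factor [Prim n]]]]]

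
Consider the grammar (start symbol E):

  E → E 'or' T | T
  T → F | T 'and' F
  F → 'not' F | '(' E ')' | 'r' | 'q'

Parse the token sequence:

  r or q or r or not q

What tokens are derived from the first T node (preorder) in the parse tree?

[E [E [E [E [T [F r]]] or [T [F q]]] or [T [F r]]] or [T [F not [F q]]]]

r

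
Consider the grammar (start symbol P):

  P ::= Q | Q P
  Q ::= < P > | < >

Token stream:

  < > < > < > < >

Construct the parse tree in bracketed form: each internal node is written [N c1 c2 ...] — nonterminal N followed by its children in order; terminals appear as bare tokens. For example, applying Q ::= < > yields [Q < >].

P
Q P
< > P
< > Q P
< > < > P
< > < > Q P
< > < > < > P
< > < > < > Q
< > < > < > < >

[P [Q < >] [P [Q < >] [P [Q < >] [P [Q < >]]]]]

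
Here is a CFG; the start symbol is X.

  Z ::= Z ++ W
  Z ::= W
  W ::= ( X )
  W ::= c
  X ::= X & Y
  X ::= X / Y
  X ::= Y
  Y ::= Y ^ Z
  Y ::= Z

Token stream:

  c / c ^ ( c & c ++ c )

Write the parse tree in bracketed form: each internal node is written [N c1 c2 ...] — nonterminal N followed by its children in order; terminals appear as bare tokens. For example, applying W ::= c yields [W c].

[X [X [Y [Z [W c]]]] / [Y [Y [Z [W c]]] ^ [Z [W ( [X [X [Y [Z [W c]]]] & [Y [Z [Z [W c]] ++ [W c]]]] )]]]]

X
X / Y
Y / Y
Z / Y
W / Y
c / Y
c / Y ^ Z
c / Z ^ Z
c / W ^ Z
c / c ^ Z
c / c ^ W
c / c ^ ( X )
c / c ^ ( X & Y )
c / c ^ ( Y & Y )
c / c ^ ( Z & Y )
c / c ^ ( W & Y )
c / c ^ ( c & Y )
c / c ^ ( c & Z )
c / c ^ ( c & Z ++ W )
c / c ^ ( c & W ++ W )
c / c ^ ( c & c ++ W )
c / c ^ ( c & c ++ c )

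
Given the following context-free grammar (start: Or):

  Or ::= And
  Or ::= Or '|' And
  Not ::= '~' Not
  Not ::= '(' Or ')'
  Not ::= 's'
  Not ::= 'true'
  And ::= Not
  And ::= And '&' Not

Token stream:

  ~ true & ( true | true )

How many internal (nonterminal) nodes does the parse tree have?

[Or [And [And [Not ~ [Not true]]] & [Not ( [Or [Or [And [Not true]]] | [And [Not true]]] )]]]

12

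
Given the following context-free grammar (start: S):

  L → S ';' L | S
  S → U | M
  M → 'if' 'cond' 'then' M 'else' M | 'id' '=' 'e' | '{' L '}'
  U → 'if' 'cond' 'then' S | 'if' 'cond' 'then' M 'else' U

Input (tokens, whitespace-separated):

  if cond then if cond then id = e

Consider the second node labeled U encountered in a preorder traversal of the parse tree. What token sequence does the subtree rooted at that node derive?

if cond then id = e

[S [U if cond then [S [U if cond then [S [M id = e]]]]]]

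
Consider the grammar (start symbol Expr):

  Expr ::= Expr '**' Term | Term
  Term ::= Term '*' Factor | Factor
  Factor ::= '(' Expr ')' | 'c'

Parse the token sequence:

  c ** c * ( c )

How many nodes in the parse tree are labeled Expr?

[Expr [Expr [Term [Factor c]]] ** [Term [Term [Factor c]] * [Factor ( [Expr [Term [Factor c]]] )]]]

3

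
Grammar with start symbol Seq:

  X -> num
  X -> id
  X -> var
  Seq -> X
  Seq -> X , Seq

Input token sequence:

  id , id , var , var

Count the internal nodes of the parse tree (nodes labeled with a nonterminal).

8

[Seq [X id] , [Seq [X id] , [Seq [X var] , [Seq [X var]]]]]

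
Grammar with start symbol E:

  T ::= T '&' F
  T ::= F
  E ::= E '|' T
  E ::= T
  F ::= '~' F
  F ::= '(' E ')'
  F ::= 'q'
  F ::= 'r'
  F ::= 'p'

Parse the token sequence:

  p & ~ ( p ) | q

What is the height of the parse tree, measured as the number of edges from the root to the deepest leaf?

[E [E [T [T [F p]] & [F ~ [F ( [E [T [F p]]] )]]]] | [T [F q]]]

8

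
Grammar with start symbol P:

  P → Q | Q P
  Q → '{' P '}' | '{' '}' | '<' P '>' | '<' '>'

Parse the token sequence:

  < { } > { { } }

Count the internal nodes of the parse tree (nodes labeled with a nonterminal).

[P [Q < [P [Q { }]] >] [P [Q { [P [Q { }]] }]]]

8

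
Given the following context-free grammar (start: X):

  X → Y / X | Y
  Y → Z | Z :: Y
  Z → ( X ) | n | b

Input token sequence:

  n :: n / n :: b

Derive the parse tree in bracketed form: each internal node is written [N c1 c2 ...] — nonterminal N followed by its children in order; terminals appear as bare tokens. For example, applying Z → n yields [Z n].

[X [Y [Z n] :: [Y [Z n]]] / [X [Y [Z n] :: [Y [Z b]]]]]

X
Y / X
Z :: Y / X
n :: Y / X
n :: Z / X
n :: n / X
n :: n / Y
n :: n / Z :: Y
n :: n / n :: Y
n :: n / n :: Z
n :: n / n :: b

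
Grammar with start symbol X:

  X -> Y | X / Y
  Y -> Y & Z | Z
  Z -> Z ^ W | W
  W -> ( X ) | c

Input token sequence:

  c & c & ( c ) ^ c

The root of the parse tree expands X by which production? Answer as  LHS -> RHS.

[X [Y [Y [Y [Z [W c]]] & [Z [W c]]] & [Z [Z [W ( [X [Y [Z [W c]]]] )]] ^ [W c]]]]

X -> Y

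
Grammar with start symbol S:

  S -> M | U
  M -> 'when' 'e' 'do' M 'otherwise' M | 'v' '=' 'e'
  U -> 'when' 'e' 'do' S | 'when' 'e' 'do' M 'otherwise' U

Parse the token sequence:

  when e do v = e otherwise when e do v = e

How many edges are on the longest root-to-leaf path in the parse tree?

5

[S [U when e do [M v = e] otherwise [U when e do [S [M v = e]]]]]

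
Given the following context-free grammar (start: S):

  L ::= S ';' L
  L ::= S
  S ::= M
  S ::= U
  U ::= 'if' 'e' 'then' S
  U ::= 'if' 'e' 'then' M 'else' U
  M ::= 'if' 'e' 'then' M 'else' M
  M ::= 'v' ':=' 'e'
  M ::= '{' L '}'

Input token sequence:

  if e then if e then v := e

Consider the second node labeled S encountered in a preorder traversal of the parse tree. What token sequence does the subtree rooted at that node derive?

[S [U if e then [S [U if e then [S [M v := e]]]]]]

if e then v := e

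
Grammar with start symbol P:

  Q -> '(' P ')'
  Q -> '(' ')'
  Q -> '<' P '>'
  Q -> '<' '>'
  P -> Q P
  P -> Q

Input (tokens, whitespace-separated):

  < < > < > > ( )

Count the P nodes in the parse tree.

[P [Q < [P [Q < >] [P [Q < >]]] >] [P [Q ( )]]]

4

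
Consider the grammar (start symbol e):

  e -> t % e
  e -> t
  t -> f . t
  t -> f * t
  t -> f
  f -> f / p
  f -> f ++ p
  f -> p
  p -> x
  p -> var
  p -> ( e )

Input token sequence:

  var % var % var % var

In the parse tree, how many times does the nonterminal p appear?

4

[e [t [f [p var]]] % [e [t [f [p var]]] % [e [t [f [p var]]] % [e [t [f [p var]]]]]]]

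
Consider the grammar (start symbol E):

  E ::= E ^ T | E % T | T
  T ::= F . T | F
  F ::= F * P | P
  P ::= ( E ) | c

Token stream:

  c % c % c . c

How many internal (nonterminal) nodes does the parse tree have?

[E [E [E [T [F [P c]]]] % [T [F [P c]]]] % [T [F [P c]] . [T [F [P c]]]]]

15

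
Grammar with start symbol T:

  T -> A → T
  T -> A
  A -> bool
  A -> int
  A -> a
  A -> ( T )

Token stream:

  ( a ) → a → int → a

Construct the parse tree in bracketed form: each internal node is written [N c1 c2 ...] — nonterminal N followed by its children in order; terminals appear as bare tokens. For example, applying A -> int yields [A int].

[T [A ( [T [A a]] )] → [T [A a] → [T [A int] → [T [A a]]]]]

T
A → T
( T ) → T
( A ) → T
( a ) → T
( a ) → A → T
( a ) → a → T
( a ) → a → A → T
( a ) → a → int → T
( a ) → a → int → A
( a ) → a → int → a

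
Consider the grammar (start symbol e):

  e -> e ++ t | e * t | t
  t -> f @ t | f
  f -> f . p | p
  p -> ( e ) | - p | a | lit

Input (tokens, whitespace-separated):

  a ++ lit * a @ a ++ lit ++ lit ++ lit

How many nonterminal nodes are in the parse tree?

[e [e [e [e [e [e [t [f [p a]]]] ++ [t [f [p lit]]]] * [t [f [p a]] @ [t [f [p a]]]]] ++ [t [f [p lit]]]] ++ [t [f [p lit]]]] ++ [t [f [p lit]]]]

27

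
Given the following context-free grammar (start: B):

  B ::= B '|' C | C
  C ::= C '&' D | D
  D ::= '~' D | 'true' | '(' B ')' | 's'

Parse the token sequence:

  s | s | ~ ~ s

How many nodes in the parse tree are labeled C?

[B [B [B [C [D s]]] | [C [D s]]] | [C [D ~ [D ~ [D s]]]]]

3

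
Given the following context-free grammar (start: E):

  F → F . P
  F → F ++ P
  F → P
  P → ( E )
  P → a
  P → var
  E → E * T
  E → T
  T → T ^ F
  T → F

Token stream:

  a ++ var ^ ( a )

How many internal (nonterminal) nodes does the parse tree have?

[E [T [T [F [F [P a]] ++ [P var]]] ^ [F [P ( [E [T [F [P a]]]] )]]]]

13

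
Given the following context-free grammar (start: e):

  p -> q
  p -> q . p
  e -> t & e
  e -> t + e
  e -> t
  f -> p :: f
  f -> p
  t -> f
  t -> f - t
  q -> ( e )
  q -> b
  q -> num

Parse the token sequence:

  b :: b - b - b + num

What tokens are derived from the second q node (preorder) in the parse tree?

[e [t [f [p [q b]] :: [f [p [q b]]]] - [t [f [p [q b]]] - [t [f [p [q b]]]]]] + [e [t [f [p [q num]]]]]]

b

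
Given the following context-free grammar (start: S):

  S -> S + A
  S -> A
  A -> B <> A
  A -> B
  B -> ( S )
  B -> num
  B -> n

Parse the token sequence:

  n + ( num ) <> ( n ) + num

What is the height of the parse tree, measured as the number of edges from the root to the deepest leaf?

[S [S [S [A [B n]]] + [A [B ( [S [A [B num]]] )] <> [A [B ( [S [A [B n]]] )]]]] + [A [B num]]]

8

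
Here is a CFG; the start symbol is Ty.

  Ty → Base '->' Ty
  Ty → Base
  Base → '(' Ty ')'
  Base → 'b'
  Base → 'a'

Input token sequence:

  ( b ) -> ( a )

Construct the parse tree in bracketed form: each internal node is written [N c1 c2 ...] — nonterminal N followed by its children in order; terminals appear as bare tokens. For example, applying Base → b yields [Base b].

Ty
Base -> Ty
( Ty ) -> Ty
( Base ) -> Ty
( b ) -> Ty
( b ) -> Base
( b ) -> ( Ty )
( b ) -> ( Base )
( b ) -> ( a )

[Ty [Base ( [Ty [Base b]] )] -> [Ty [Base ( [Ty [Base a]] )]]]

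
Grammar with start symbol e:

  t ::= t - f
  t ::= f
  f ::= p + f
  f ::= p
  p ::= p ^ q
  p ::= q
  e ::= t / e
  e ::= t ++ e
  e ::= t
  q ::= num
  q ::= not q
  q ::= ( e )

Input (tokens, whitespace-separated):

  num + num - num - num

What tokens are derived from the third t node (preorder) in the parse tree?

[e [t [t [t [f [p [q num]] + [f [p [q num]]]]] - [f [p [q num]]]] - [f [p [q num]]]]]

num + num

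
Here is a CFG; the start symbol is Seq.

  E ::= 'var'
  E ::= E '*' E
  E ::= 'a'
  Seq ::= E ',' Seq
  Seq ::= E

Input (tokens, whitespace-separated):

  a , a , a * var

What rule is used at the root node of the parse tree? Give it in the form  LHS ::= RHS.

Seq ::= E ',' Seq

[Seq [E a] , [Seq [E a] , [Seq [E [E a] * [E var]]]]]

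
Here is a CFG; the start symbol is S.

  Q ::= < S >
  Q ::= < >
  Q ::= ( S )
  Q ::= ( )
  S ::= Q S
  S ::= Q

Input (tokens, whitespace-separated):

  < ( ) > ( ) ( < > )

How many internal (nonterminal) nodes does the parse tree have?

[S [Q < [S [Q ( )]] >] [S [Q ( )] [S [Q ( [S [Q < >]] )]]]]

10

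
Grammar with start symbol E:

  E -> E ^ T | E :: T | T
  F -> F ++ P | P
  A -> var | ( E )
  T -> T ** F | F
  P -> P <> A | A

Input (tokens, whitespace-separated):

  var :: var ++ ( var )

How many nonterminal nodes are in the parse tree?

[E [E [T [F [P [A var]]]]] :: [T [F [F [P [A var]]] ++ [P [A ( [E [T [F [P [A var]]]]] )]]]]]

18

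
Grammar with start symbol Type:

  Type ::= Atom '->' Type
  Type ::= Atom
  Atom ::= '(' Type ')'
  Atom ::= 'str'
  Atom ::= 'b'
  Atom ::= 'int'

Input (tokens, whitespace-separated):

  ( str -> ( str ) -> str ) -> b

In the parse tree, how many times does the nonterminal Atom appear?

[Type [Atom ( [Type [Atom str] -> [Type [Atom ( [Type [Atom str]] )] -> [Type [Atom str]]]] )] -> [Type [Atom b]]]

6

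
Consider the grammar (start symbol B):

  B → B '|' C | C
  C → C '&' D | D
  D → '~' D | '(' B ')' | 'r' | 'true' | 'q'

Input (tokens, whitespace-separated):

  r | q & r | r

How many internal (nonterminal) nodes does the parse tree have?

11

[B [B [B [C [D r]]] | [C [C [D q]] & [D r]]] | [C [D r]]]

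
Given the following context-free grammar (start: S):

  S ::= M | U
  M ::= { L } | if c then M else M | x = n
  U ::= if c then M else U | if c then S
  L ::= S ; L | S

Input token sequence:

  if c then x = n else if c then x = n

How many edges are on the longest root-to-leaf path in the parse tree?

5

[S [U if c then [M x = n] else [U if c then [S [M x = n]]]]]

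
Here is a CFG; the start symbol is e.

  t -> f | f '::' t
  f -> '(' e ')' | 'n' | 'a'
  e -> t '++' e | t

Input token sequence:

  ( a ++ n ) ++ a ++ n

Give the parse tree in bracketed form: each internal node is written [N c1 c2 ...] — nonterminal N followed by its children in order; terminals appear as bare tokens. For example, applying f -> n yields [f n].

e
t ++ e
f ++ e
( e ) ++ e
( t ++ e ) ++ e
( f ++ e ) ++ e
( a ++ e ) ++ e
( a ++ t ) ++ e
( a ++ f ) ++ e
( a ++ n ) ++ e
( a ++ n ) ++ t ++ e
( a ++ n ) ++ f ++ e
( a ++ n ) ++ a ++ e
( a ++ n ) ++ a ++ t
( a ++ n ) ++ a ++ f
( a ++ n ) ++ a ++ n

[e [t [f ( [e [t [f a]] ++ [e [t [f n]]]] )]] ++ [e [t [f a]] ++ [e [t [f n]]]]]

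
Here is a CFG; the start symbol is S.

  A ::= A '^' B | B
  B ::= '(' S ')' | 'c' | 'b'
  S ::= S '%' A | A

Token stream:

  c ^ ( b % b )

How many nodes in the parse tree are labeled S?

[S [A [A [B c]] ^ [B ( [S [S [A [B b]]] % [A [B b]]] )]]]

3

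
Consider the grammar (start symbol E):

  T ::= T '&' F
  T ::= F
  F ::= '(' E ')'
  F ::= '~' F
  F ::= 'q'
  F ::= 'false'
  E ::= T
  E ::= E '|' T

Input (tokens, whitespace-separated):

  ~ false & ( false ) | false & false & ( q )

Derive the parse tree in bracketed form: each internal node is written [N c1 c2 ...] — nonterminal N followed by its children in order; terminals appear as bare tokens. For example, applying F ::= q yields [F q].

[E [E [T [T [F ~ [F false]]] & [F ( [E [T [F false]]] )]]] | [T [T [T [F false]] & [F false]] & [F ( [E [T [F q]]] )]]]

E
E | T
T | T
T & F | T
F & F | T
~ F & F | T
~ false & F | T
~ false & ( E ) | T
~ false & ( T ) | T
~ false & ( F ) | T
~ false & ( false ) | T
~ false & ( false ) | T & F
~ false & ( false ) | T & F & F
~ false & ( false ) | F & F & F
~ false & ( false ) | false & F & F
~ false & ( false ) | false & false & F
~ false & ( false ) | false & false & ( E )
~ false & ( false ) | false & false & ( T )
~ false & ( false ) | false & false & ( F )
~ false & ( false ) | false & false & ( q )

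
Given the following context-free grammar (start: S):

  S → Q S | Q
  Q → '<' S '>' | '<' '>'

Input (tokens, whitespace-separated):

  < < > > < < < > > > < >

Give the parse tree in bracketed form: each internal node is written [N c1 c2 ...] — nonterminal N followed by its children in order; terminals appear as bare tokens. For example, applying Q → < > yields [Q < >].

[S [Q < [S [Q < >]] >] [S [Q < [S [Q < [S [Q < >]] >]] >] [S [Q < >]]]]

S
Q S
< S > S
< Q > S
< < > > S
< < > > Q S
< < > > < S > S
< < > > < Q > S
< < > > < < S > > S
< < > > < < Q > > S
< < > > < < < > > > S
< < > > < < < > > > Q
< < > > < < < > > > < >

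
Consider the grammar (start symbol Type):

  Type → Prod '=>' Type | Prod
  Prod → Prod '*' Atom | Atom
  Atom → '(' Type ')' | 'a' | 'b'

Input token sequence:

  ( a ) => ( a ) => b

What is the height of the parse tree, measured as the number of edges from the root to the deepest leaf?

7

[Type [Prod [Atom ( [Type [Prod [Atom a]]] )]] => [Type [Prod [Atom ( [Type [Prod [Atom a]]] )]] => [Type [Prod [Atom b]]]]]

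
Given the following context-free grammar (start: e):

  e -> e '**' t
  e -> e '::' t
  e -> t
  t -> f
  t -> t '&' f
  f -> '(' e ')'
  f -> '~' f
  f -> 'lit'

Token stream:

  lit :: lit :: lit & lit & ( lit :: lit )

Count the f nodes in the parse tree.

[e [e [e [t [f lit]]] :: [t [f lit]]] :: [t [t [t [f lit]] & [f lit]] & [f ( [e [e [t [f lit]]] :: [t [f lit]]] )]]]

7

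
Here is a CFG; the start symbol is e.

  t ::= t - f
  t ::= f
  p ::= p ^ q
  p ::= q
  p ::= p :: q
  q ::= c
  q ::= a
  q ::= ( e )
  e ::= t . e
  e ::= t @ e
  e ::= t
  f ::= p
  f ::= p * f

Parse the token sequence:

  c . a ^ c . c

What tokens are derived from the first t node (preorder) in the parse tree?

[e [t [f [p [q c]]]] . [e [t [f [p [p [q a]] ^ [q c]]]] . [e [t [f [p [q c]]]]]]]

c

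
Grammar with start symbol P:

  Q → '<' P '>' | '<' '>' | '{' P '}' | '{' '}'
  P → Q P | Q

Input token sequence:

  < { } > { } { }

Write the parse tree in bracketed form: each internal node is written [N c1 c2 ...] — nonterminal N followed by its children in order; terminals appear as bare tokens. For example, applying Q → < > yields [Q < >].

[P [Q < [P [Q { }]] >] [P [Q { }] [P [Q { }]]]]

P
Q P
< P > P
< Q > P
< { } > P
< { } > Q P
< { } > { } P
< { } > { } Q
< { } > { } { }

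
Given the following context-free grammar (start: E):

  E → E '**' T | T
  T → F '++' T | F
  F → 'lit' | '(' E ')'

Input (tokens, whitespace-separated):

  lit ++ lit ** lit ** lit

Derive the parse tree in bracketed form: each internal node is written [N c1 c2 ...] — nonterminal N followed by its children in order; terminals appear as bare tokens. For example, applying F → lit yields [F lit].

[E [E [E [T [F lit] ++ [T [F lit]]]] ** [T [F lit]]] ** [T [F lit]]]

E
E ** T
E ** T ** T
T ** T ** T
F ++ T ** T ** T
lit ++ T ** T ** T
lit ++ F ** T ** T
lit ++ lit ** T ** T
lit ++ lit ** F ** T
lit ++ lit ** lit ** T
lit ++ lit ** lit ** F
lit ++ lit ** lit ** lit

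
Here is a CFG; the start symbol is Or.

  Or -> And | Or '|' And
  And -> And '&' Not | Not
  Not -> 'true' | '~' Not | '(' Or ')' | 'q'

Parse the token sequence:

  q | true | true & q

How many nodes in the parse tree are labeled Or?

3

[Or [Or [Or [And [Not q]]] | [And [Not true]]] | [And [And [Not true]] & [Not q]]]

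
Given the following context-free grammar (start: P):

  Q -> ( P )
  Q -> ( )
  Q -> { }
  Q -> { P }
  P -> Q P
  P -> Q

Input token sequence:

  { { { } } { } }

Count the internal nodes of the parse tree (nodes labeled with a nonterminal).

8

[P [Q { [P [Q { [P [Q { }]] }] [P [Q { }]]] }]]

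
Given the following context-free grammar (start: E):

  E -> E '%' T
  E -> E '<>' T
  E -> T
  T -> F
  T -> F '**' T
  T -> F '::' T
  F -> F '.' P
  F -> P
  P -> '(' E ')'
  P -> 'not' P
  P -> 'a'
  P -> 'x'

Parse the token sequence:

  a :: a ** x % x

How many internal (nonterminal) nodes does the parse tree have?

14

[E [E [T [F [P a]] :: [T [F [P a]] ** [T [F [P x]]]]]] % [T [F [P x]]]]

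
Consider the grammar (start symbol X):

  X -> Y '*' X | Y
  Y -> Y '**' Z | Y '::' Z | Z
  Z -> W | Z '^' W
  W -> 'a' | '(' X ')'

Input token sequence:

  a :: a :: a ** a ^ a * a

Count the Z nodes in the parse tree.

6

[X [Y [Y [Y [Y [Z [W a]]] :: [Z [W a]]] :: [Z [W a]]] ** [Z [Z [W a]] ^ [W a]]] * [X [Y [Z [W a]]]]]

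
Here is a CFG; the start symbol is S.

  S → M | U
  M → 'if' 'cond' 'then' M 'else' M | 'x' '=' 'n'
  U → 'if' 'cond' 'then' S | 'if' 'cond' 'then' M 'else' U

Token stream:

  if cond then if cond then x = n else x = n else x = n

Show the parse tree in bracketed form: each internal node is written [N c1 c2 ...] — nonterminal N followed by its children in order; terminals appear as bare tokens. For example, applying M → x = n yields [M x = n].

[S [M if cond then [M if cond then [M x = n] else [M x = n]] else [M x = n]]]

S
M
if cond then M else M
if cond then if cond then M else M else M
if cond then if cond then x = n else M else M
if cond then if cond then x = n else x = n else M
if cond then if cond then x = n else x = n else x = n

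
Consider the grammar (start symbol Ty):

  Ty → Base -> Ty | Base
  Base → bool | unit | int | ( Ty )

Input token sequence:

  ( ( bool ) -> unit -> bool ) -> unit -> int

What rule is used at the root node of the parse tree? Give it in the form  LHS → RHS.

Ty → Base -> Ty

[Ty [Base ( [Ty [Base ( [Ty [Base bool]] )] -> [Ty [Base unit] -> [Ty [Base bool]]]] )] -> [Ty [Base unit] -> [Ty [Base int]]]]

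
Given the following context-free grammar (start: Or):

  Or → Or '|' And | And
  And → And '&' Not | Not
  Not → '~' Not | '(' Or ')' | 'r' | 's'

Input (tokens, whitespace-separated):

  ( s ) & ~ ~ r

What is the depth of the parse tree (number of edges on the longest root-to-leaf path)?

[Or [And [And [Not ( [Or [And [Not s]]] )]] & [Not ~ [Not ~ [Not r]]]]]

7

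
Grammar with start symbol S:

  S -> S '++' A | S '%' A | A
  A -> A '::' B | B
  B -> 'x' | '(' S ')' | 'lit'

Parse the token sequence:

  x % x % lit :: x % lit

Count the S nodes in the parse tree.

4

[S [S [S [S [A [B x]]] % [A [B x]]] % [A [A [B lit]] :: [B x]]] % [A [B lit]]]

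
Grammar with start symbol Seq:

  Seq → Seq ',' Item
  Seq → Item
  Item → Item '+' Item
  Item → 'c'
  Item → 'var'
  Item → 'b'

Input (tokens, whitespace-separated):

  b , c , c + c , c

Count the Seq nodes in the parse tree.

4

[Seq [Seq [Seq [Seq [Item b]] , [Item c]] , [Item [Item c] + [Item c]]] , [Item c]]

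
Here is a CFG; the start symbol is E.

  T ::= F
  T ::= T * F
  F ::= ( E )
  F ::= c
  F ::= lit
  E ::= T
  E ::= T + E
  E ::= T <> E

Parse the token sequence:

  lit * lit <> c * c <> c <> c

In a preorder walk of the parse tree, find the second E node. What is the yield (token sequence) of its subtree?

[E [T [T [F lit]] * [F lit]] <> [E [T [T [F c]] * [F c]] <> [E [T [F c]] <> [E [T [F c]]]]]]

c * c <> c <> c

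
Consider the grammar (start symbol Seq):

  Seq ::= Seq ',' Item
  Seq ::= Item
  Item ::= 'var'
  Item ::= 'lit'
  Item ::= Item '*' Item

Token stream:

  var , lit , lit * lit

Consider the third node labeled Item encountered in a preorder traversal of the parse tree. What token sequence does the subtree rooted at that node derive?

[Seq [Seq [Seq [Item var]] , [Item lit]] , [Item [Item lit] * [Item lit]]]

lit * lit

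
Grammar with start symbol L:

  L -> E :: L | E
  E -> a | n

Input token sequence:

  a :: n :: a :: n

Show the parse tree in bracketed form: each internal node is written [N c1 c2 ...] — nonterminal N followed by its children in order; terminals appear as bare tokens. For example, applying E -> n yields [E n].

[L [E a] :: [L [E n] :: [L [E a] :: [L [E n]]]]]

L
E :: L
a :: L
a :: E :: L
a :: n :: L
a :: n :: E :: L
a :: n :: a :: L
a :: n :: a :: E
a :: n :: a :: n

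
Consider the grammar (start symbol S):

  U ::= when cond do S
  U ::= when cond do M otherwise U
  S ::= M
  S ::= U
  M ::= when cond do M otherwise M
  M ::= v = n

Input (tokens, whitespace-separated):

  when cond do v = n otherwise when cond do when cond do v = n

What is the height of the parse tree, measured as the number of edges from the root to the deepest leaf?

7

[S [U when cond do [M v = n] otherwise [U when cond do [S [U when cond do [S [M v = n]]]]]]]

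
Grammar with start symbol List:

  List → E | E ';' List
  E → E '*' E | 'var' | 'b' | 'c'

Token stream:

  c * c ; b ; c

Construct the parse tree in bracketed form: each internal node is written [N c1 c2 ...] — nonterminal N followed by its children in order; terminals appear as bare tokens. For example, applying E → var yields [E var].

List
E ; List
E * E ; List
c * E ; List
c * c ; List
c * c ; E ; List
c * c ; b ; List
c * c ; b ; E
c * c ; b ; c

[List [E [E c] * [E c]] ; [List [E b] ; [List [E c]]]]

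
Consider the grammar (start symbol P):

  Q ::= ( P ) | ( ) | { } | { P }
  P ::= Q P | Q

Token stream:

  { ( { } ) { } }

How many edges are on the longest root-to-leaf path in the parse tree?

[P [Q { [P [Q ( [P [Q { }]] )] [P [Q { }]]] }]]

6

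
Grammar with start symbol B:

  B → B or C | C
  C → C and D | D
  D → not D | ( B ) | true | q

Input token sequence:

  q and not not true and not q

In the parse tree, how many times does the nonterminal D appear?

[B [C [C [C [D q]] and [D not [D not [D true]]]] and [D not [D q]]]]

6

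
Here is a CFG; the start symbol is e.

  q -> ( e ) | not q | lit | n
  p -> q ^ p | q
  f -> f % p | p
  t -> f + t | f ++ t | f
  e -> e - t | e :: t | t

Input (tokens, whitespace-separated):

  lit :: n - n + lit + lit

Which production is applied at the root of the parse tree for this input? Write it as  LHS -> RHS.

[e [e [e [t [f [p [q lit]]]]] :: [t [f [p [q n]]]]] - [t [f [p [q n]]] + [t [f [p [q lit]]] + [t [f [p [q lit]]]]]]]

e -> e - t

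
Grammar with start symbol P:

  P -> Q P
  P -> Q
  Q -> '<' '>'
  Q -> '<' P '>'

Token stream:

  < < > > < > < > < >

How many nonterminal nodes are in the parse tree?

10

[P [Q < [P [Q < >]] >] [P [Q < >] [P [Q < >] [P [Q < >]]]]]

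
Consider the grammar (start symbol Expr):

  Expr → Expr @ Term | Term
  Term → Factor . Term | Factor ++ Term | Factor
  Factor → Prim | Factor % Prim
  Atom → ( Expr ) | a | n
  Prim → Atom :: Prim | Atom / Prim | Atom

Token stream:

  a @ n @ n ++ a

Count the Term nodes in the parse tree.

[Expr [Expr [Expr [Term [Factor [Prim [Atom a]]]]] @ [Term [Factor [Prim [Atom n]]]]] @ [Term [Factor [Prim [Atom n]]] ++ [Term [Factor [Prim [Atom a]]]]]]

4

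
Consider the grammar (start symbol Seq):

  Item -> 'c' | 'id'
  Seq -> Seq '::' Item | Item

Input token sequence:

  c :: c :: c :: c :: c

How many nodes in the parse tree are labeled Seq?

[Seq [Seq [Seq [Seq [Seq [Item c]] :: [Item c]] :: [Item c]] :: [Item c]] :: [Item c]]

5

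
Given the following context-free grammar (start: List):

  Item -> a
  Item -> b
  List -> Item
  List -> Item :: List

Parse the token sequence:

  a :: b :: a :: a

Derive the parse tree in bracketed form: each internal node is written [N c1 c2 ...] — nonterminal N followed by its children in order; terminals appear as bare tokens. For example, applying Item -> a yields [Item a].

List
Item :: List
a :: List
a :: Item :: List
a :: b :: List
a :: b :: Item :: List
a :: b :: a :: List
a :: b :: a :: Item
a :: b :: a :: a

[List [Item a] :: [List [Item b] :: [List [Item a] :: [List [Item a]]]]]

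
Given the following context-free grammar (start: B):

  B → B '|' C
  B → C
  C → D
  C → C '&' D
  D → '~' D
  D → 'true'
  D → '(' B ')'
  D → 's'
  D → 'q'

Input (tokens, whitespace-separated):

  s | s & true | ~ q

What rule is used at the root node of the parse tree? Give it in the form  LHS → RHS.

B → B '|' C

[B [B [B [C [D s]]] | [C [C [D s]] & [D true]]] | [C [D ~ [D q]]]]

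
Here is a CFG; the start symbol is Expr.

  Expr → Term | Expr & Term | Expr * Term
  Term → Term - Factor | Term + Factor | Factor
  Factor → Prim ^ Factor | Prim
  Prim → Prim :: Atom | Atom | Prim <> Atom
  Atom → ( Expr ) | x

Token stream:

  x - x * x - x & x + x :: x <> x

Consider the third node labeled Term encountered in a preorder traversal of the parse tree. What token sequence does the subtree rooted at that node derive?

x - x

[Expr [Expr [Expr [Term [Term [Factor [Prim [Atom x]]]] - [Factor [Prim [Atom x]]]]] * [Term [Term [Factor [Prim [Atom x]]]] - [Factor [Prim [Atom x]]]]] & [Term [Term [Factor [Prim [Atom x]]]] + [Factor [Prim [Prim [Prim [Atom x]] :: [Atom x]] <> [Atom x]]]]]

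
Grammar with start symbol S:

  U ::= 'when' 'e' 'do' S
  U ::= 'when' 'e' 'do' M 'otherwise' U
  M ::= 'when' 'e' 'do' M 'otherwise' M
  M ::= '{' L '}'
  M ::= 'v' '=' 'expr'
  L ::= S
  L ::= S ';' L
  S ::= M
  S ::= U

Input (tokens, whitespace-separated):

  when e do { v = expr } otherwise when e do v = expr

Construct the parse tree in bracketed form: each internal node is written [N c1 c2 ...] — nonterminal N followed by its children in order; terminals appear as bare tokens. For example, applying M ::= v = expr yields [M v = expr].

[S [U when e do [M { [L [S [M v = expr]]] }] otherwise [U when e do [S [M v = expr]]]]]

S
U
when e do M otherwise U
when e do { L } otherwise U
when e do { S } otherwise U
when e do { M } otherwise U
when e do { v = expr } otherwise U
when e do { v = expr } otherwise when e do S
when e do { v = expr } otherwise when e do M
when e do { v = expr } otherwise when e do v = expr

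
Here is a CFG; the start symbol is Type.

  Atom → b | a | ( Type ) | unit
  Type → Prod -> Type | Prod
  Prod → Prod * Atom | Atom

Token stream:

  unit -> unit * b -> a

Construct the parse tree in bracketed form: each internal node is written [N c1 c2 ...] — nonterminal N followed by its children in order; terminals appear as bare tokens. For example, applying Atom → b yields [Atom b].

Type
Prod -> Type
Atom -> Type
unit -> Type
unit -> Prod -> Type
unit -> Prod * Atom -> Type
unit -> Atom * Atom -> Type
unit -> unit * Atom -> Type
unit -> unit * b -> Type
unit -> unit * b -> Prod
unit -> unit * b -> Atom
unit -> unit * b -> a

[Type [Prod [Atom unit]] -> [Type [Prod [Prod [Atom unit]] * [Atom b]] -> [Type [Prod [Atom a]]]]]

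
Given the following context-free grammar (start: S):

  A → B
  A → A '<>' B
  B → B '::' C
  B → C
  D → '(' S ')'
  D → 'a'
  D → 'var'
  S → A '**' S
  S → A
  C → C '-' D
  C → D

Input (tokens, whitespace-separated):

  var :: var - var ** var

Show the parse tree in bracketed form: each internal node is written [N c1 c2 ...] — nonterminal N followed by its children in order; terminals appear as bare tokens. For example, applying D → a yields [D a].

[S [A [B [B [C [D var]]] :: [C [C [D var]] - [D var]]]] ** [S [A [B [C [D var]]]]]]

S
A ** S
B ** S
B :: C ** S
C :: C ** S
D :: C ** S
var :: C ** S
var :: C - D ** S
var :: D - D ** S
var :: var - D ** S
var :: var - var ** S
var :: var - var ** A
var :: var - var ** B
var :: var - var ** C
var :: var - var ** D
var :: var - var ** var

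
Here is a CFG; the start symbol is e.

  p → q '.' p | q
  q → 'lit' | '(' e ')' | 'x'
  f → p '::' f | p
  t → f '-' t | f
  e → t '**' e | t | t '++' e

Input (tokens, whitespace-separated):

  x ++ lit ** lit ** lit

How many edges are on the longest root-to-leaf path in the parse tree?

8

[e [t [f [p [q x]]]] ++ [e [t [f [p [q lit]]]] ** [e [t [f [p [q lit]]]] ** [e [t [f [p [q lit]]]]]]]]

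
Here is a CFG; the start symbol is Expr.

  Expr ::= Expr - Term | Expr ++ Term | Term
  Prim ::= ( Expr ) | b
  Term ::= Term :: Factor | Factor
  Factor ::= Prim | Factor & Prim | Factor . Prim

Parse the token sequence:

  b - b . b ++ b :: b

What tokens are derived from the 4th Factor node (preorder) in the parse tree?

[Expr [Expr [Expr [Term [Factor [Prim b]]]] - [Term [Factor [Factor [Prim b]] . [Prim b]]]] ++ [Term [Term [Factor [Prim b]]] :: [Factor [Prim b]]]]

b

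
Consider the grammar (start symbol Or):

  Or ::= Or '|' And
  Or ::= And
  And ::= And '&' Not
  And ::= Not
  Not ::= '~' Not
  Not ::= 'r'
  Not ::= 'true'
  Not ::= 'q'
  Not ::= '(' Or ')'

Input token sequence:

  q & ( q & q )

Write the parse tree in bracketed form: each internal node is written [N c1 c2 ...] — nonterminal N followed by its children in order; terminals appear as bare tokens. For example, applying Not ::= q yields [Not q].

[Or [And [And [Not q]] & [Not ( [Or [And [And [Not q]] & [Not q]]] )]]]

Or
And
And & Not
Not & Not
q & Not
q & ( Or )
q & ( And )
q & ( And & Not )
q & ( Not & Not )
q & ( q & Not )
q & ( q & q )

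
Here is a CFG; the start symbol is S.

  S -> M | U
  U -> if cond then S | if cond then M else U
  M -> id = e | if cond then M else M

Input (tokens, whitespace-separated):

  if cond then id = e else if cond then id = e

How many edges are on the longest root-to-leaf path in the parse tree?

5

[S [U if cond then [M id = e] else [U if cond then [S [M id = e]]]]]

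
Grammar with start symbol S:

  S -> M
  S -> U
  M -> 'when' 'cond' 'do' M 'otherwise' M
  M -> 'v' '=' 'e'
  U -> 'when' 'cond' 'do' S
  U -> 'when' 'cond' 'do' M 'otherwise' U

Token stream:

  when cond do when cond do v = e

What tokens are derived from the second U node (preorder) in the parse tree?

when cond do v = e

[S [U when cond do [S [U when cond do [S [M v = e]]]]]]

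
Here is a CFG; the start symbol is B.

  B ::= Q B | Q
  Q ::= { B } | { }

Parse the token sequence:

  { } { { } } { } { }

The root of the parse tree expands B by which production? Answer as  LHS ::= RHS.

B ::= Q B

[B [Q { }] [B [Q { [B [Q { }]] }] [B [Q { }] [B [Q { }]]]]]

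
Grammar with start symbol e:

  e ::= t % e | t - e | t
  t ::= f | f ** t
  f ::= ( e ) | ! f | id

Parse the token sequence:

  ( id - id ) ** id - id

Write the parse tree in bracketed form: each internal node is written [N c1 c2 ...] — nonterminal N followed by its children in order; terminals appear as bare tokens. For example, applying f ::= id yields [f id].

[e [t [f ( [e [t [f id]] - [e [t [f id]]]] )] ** [t [f id]]] - [e [t [f id]]]]

e
t - e
f ** t - e
( e ) ** t - e
( t - e ) ** t - e
( f - e ) ** t - e
( id - e ) ** t - e
( id - t ) ** t - e
( id - f ) ** t - e
( id - id ) ** t - e
( id - id ) ** f - e
( id - id ) ** id - e
( id - id ) ** id - t
( id - id ) ** id - f
( id - id ) ** id - id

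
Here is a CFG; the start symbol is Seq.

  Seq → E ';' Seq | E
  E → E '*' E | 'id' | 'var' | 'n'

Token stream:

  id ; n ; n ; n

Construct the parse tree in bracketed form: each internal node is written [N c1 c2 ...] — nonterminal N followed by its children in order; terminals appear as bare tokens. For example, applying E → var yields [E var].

Seq
E ; Seq
id ; Seq
id ; E ; Seq
id ; n ; Seq
id ; n ; E ; Seq
id ; n ; n ; Seq
id ; n ; n ; E
id ; n ; n ; n

[Seq [E id] ; [Seq [E n] ; [Seq [E n] ; [Seq [E n]]]]]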